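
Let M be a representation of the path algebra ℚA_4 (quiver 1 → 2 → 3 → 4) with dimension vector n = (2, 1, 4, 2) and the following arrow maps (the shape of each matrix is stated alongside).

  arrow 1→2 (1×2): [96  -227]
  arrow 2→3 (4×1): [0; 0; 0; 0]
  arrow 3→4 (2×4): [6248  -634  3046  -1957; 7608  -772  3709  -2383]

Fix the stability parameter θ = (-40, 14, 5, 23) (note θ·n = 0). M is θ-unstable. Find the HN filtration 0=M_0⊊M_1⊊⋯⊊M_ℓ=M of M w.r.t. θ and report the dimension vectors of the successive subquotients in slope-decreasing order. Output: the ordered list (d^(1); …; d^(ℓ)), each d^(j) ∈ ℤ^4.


Interval decomposition of M: I[1,1], I[1,2], I[3,3]^2, I[3,4]^2.
HN type (ℓ=4): μ^(1)=23; μ^(2)=14; μ^(3)=5; μ^(4)=-40

((0, 0, 0, 2); (0, 1, 0, 0); (0, 0, 4, 0); (2, 0, 0, 0))


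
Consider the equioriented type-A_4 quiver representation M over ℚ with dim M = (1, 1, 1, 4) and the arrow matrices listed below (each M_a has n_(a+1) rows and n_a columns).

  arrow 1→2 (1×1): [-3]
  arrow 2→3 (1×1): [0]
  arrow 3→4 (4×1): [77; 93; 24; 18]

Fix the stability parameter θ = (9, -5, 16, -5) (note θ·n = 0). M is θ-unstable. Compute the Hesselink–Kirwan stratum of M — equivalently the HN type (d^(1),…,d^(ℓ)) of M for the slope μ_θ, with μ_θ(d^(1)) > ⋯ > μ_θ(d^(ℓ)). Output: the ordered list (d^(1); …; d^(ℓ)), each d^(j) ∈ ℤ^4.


Via rank(M_{q-1}∘⋯∘M_p): M ≅ I[1,2], I[3,4], I[4,4]^3.
μ_θ-semistable layers: μ^(1)=11/2; μ^(2)=2; μ^(3)=-5

((0, 0, 1, 1); (1, 1, 0, 0); (0, 0, 0, 3))


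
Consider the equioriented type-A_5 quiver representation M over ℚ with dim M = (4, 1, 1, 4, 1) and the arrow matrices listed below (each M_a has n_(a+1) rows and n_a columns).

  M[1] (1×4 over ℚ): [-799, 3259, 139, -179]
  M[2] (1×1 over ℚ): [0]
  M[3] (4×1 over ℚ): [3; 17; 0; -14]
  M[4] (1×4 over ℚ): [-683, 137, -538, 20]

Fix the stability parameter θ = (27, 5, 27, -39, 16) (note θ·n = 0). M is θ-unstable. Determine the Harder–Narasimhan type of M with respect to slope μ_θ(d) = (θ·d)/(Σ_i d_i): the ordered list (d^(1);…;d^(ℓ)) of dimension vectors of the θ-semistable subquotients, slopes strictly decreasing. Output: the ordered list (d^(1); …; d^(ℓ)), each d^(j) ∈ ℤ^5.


Via rank(M_{q-1}∘⋯∘M_p): M ≅ I[1,1]^3, I[1,2], I[3,4], I[4,4]^2, I[4,5].
μ_θ-semistable layers: μ^(1)=27; μ^(2)=16; μ^(3)=-6; μ^(4)=-39

((3, 0, 0, 0, 0); (1, 1, 0, 0, 1); (0, 0, 1, 1, 0); (0, 0, 0, 3, 0))


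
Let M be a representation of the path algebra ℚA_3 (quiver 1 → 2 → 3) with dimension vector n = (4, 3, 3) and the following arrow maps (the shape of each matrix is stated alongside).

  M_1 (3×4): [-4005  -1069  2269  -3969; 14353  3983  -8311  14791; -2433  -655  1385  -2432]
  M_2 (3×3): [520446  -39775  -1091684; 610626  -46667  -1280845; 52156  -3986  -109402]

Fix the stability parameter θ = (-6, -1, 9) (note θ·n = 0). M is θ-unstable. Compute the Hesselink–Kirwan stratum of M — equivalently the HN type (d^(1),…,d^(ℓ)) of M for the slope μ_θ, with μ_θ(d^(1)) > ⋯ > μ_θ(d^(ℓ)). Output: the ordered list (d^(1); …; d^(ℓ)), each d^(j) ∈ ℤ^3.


Barcode: M ≅ I[1,1], I[1,2], I[1,3]^2, I[3,3]. HN layers by μ_θ (3 steps, strictly decreasing):
  μ^(1)=9; μ^(2)=-1; μ^(3)=-6

((0, 0, 3); (0, 3, 0); (4, 0, 0))


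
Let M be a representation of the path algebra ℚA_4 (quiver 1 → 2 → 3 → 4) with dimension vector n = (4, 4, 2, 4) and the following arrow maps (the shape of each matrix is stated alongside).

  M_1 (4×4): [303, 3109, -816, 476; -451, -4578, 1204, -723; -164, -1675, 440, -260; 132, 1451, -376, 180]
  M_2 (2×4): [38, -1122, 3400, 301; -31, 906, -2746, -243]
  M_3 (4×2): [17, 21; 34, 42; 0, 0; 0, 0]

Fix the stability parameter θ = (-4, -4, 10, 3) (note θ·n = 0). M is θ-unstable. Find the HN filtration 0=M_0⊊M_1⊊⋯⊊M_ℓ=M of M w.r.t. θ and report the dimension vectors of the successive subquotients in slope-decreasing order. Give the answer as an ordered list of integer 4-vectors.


Via rank(M_{q-1}∘⋯∘M_p): M ≅ I[1,1], I[1,2], I[1,3], I[1,4], I[2,2], I[4,4]^3.
μ_θ-semistable layers: μ^(1)=10; μ^(2)=13/2; μ^(3)=3; μ^(4)=-4

((0, 0, 1, 0); (0, 0, 1, 1); (0, 0, 0, 3); (4, 4, 0, 0))


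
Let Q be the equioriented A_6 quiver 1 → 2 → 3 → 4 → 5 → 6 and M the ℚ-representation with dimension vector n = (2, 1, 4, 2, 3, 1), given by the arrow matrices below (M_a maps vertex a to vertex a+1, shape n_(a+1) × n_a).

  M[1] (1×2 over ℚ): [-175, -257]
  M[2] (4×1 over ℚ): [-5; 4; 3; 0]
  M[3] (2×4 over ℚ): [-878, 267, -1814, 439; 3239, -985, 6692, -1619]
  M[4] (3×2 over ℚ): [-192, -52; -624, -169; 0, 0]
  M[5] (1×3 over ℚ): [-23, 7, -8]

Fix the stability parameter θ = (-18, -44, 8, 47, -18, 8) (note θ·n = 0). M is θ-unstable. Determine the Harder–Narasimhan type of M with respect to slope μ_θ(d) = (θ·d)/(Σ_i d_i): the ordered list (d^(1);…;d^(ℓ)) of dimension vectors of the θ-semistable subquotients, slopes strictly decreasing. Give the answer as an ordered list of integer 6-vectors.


Via rank(M_{q-1}∘⋯∘M_p): M ≅ I[1,1], I[1,6], I[3,3]^2, I[3,4], I[5,5]^2.
μ_θ-semistable layers: μ^(1)=47; μ^(2)=37/3; μ^(3)=8; μ^(4)=-18; μ^(5)=-31

((0, 0, 0, 1, 0, 0); (0, 0, 0, 1, 1, 1); (0, 0, 4, 0, 0, 0); (1, 0, 0, 0, 2, 0); (1, 1, 0, 0, 0, 0))


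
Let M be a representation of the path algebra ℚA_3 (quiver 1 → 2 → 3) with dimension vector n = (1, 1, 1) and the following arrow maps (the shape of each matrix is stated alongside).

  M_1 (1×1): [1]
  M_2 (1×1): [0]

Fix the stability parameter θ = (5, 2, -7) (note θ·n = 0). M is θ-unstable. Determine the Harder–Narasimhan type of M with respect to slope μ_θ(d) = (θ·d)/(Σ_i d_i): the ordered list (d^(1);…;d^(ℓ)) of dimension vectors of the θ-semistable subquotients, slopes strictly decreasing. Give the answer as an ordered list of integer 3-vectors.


Barcode: M ≅ I[1,2], I[3,3]. HN layers by μ_θ (2 steps, strictly decreasing):
  μ^(1)=7/2; μ^(2)=-7

((1, 1, 0); (0, 0, 1))


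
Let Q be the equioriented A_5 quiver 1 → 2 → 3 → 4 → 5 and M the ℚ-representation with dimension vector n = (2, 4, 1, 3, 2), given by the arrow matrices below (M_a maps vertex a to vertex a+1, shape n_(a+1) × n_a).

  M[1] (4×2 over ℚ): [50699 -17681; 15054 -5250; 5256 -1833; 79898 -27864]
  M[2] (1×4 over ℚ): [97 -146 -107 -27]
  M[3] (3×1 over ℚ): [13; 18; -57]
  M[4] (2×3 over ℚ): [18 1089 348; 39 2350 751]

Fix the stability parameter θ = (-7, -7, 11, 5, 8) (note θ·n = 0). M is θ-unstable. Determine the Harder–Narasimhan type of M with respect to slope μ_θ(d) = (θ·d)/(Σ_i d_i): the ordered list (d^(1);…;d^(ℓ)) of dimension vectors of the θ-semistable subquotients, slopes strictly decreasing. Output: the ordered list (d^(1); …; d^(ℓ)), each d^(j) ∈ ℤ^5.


Interval decomposition of M: I[1,2], I[1,4], I[2,2]^2, I[4,5]^2.
HN type (ℓ=3): μ^(1)=8; μ^(2)=5; μ^(3)=-7

((0, 0, 1, 1, 2); (0, 0, 0, 2, 0); (2, 4, 0, 0, 0))


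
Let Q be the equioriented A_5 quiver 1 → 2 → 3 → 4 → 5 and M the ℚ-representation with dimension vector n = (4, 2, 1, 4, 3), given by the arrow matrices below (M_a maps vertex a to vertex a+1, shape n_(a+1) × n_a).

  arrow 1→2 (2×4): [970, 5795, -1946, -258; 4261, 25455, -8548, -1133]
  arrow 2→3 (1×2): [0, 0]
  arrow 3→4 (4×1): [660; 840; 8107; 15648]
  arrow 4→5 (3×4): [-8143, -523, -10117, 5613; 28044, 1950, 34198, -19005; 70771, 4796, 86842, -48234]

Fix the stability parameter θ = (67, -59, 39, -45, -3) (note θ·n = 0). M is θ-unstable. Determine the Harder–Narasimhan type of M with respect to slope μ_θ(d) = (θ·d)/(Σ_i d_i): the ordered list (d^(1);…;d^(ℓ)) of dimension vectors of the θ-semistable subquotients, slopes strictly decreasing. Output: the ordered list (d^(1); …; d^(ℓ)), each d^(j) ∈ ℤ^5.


Via rank(M_{q-1}∘⋯∘M_p): M ≅ I[1,1]^2, I[1,2]^2, I[3,5], I[4,4], I[4,5]^2.
μ_θ-semistable layers: μ^(1)=67; μ^(2)=4; μ^(3)=-3; μ^(4)=-45

((2, 0, 0, 0, 0); (2, 2, 0, 0, 0); (0, 0, 1, 1, 3); (0, 0, 0, 3, 0))


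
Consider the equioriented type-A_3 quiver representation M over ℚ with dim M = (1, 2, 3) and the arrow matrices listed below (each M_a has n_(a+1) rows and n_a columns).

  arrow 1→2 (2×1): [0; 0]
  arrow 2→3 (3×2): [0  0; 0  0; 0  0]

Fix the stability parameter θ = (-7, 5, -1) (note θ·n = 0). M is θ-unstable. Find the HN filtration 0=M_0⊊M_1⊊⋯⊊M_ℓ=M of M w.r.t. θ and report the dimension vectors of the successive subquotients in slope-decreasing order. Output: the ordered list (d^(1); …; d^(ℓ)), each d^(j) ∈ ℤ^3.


Via rank(M_{q-1}∘⋯∘M_p): M ≅ I[1,1], I[2,2]^2, I[3,3]^3.
μ_θ-semistable layers: μ^(1)=5; μ^(2)=-1; μ^(3)=-7

((0, 2, 0); (0, 0, 3); (1, 0, 0))


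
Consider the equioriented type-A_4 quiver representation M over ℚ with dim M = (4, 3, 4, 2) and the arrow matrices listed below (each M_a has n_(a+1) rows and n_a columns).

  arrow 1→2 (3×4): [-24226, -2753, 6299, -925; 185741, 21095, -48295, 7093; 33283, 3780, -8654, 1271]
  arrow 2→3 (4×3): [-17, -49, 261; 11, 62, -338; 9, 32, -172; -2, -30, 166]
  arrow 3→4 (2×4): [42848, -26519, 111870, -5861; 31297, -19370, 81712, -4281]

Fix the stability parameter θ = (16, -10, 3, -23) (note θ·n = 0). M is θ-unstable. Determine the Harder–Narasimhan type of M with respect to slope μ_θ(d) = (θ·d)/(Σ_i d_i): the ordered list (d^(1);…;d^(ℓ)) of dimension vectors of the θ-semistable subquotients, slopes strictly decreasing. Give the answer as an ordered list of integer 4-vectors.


Barcode: M ≅ I[1,1], I[1,2], I[1,4]^2, I[3,3]^2. HN layers by μ_θ (3 steps, strictly decreasing):
  μ^(1)=16; μ^(2)=3; μ^(3)=-7/2

((1, 0, 0, 0); (1, 1, 2, 0); (2, 2, 2, 2))


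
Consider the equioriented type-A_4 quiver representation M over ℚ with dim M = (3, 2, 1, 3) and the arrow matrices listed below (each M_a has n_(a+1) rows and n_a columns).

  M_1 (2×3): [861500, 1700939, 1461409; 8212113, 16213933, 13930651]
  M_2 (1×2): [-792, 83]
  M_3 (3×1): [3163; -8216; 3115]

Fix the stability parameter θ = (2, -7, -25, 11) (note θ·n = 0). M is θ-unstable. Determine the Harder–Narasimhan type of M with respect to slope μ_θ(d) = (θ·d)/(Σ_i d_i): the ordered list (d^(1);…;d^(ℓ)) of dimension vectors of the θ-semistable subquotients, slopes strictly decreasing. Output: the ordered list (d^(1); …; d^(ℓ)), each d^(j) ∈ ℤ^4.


Barcode: M ≅ I[1,1], I[1,2], I[1,4], I[4,4]^2. HN layers by μ_θ (4 steps, strictly decreasing):
  μ^(1)=11; μ^(2)=2; μ^(3)=-5/2; μ^(4)=-10

((0, 0, 0, 3); (1, 0, 0, 0); (1, 1, 0, 0); (1, 1, 1, 0))


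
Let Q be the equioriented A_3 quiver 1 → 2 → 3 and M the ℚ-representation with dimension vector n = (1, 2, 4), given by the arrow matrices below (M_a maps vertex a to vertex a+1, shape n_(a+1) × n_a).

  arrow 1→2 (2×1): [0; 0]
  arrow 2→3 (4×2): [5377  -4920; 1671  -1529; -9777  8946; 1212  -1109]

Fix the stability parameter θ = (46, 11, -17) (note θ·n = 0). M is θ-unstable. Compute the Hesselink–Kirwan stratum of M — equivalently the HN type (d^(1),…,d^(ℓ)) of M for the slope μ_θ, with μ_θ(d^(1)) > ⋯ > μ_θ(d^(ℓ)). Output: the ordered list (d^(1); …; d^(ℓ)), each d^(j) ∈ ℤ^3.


Barcode: M ≅ I[1,1], I[2,3]^2, I[3,3]^2. HN layers by μ_θ (3 steps, strictly decreasing):
  μ^(1)=46; μ^(2)=-3; μ^(3)=-17

((1, 0, 0); (0, 2, 2); (0, 0, 2))


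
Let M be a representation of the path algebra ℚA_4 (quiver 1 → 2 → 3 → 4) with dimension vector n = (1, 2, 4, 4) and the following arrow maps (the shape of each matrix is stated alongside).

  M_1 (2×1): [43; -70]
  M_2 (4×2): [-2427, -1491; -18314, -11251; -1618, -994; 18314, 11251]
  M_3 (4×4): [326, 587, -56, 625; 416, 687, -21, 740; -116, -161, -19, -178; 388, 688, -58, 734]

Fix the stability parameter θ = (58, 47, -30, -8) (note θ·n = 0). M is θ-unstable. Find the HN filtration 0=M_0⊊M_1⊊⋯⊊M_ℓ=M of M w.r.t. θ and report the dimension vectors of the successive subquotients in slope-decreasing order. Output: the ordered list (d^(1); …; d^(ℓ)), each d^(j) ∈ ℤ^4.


Barcode: M ≅ I[1,4], I[2,4], I[3,3]^2, I[4,4]^2. HN layers by μ_θ (4 steps, strictly decreasing):
  μ^(1)=67/4; μ^(2)=3; μ^(3)=-8; μ^(4)=-30

((1, 1, 1, 1); (0, 1, 1, 1); (0, 0, 0, 2); (0, 0, 2, 0))


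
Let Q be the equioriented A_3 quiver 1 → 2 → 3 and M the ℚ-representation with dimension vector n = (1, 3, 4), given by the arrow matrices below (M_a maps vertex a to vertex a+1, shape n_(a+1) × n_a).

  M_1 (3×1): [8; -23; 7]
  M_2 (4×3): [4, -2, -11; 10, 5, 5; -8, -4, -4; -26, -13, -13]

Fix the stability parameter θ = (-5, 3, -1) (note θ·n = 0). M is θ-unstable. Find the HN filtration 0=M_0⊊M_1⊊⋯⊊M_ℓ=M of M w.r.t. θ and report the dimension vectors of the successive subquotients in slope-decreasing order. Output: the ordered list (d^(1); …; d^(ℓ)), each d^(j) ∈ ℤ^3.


Via rank(M_{q-1}∘⋯∘M_p): M ≅ I[1,3], I[2,2], I[2,3], I[3,3]^2.
μ_θ-semistable layers: μ^(1)=3; μ^(2)=1; μ^(3)=-1; μ^(4)=-5

((0, 1, 0); (0, 2, 2); (0, 0, 2); (1, 0, 0))


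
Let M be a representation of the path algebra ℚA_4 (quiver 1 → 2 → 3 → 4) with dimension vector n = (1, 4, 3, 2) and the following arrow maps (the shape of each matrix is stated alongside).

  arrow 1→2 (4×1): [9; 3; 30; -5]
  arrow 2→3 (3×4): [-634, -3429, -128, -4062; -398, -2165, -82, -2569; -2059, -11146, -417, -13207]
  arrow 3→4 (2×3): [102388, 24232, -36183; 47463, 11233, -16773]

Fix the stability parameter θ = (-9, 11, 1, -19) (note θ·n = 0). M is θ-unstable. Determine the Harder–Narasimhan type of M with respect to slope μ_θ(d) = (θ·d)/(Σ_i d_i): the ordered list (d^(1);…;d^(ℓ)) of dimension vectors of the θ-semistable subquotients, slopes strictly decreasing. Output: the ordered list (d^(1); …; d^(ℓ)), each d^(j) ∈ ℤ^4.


Barcode: M ≅ I[1,4], I[2,2], I[2,3], I[2,4]. HN layers by μ_θ (4 steps, strictly decreasing):
  μ^(1)=11; μ^(2)=6; μ^(3)=-7/3; μ^(4)=-9

((0, 1, 0, 0); (0, 1, 1, 0); (0, 2, 2, 2); (1, 0, 0, 0))


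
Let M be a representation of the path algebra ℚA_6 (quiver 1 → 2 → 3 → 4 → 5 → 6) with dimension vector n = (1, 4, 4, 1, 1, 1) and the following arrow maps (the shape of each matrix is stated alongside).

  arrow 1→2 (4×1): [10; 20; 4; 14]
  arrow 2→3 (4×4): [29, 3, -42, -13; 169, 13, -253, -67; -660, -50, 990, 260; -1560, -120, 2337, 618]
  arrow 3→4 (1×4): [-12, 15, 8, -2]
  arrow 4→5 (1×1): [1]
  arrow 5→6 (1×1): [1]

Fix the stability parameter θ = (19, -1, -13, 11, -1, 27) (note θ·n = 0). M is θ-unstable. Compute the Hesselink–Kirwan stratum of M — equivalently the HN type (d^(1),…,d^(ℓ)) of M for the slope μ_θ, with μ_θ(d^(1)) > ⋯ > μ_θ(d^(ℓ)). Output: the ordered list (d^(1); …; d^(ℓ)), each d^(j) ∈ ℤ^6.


Interval decomposition of M: I[1,2], I[2,3]^2, I[2,6], I[3,3].
HN type (ℓ=5): μ^(1)=27; μ^(2)=9; μ^(3)=5; μ^(4)=-7; μ^(5)=-13

((0, 0, 0, 0, 0, 1); (1, 1, 0, 0, 0, 0); (0, 0, 0, 1, 1, 0); (0, 3, 3, 0, 0, 0); (0, 0, 1, 0, 0, 0))


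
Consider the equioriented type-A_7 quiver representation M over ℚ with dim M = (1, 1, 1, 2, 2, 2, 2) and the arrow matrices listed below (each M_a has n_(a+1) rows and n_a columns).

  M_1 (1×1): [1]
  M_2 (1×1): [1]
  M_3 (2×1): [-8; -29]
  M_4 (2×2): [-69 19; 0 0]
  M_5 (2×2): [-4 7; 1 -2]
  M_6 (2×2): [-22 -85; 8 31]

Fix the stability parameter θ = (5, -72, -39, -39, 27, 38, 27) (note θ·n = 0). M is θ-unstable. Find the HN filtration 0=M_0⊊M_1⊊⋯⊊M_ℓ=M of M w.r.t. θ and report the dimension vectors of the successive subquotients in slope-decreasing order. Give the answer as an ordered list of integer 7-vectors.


Barcode: M ≅ I[1,7], I[4,4], I[5,7]. HN layers by μ_θ (4 steps, strictly decreasing):
  μ^(1)=65/2; μ^(2)=27; μ^(3)=-145/4; μ^(4)=-39

((0, 0, 0, 0, 0, 2, 2); (0, 0, 0, 0, 2, 0, 0); (1, 1, 1, 1, 0, 0, 0); (0, 0, 0, 1, 0, 0, 0))


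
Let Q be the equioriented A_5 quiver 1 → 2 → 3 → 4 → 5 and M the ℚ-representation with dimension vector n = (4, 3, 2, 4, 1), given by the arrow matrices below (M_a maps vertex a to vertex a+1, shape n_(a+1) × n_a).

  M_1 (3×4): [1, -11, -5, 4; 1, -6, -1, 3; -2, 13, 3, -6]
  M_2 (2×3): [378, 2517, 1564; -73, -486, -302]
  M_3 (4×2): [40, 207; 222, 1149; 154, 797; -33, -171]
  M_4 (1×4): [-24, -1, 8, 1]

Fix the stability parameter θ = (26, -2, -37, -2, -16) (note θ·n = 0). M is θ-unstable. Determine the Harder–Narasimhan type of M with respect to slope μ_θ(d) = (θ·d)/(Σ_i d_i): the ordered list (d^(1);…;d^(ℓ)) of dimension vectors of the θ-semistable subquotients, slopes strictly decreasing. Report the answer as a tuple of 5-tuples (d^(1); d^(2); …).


Interval decomposition of M: I[1,1], I[1,2], I[1,4], I[1,5], I[4,4]^2.
HN type (ℓ=5): μ^(1)=26; μ^(2)=12; μ^(3)=-2; μ^(4)=-13/3; μ^(5)=-31/5

((1, 0, 0, 0, 0); (1, 1, 0, 0, 0); (0, 0, 0, 3, 0); (1, 1, 1, 0, 0); (1, 1, 1, 1, 1))


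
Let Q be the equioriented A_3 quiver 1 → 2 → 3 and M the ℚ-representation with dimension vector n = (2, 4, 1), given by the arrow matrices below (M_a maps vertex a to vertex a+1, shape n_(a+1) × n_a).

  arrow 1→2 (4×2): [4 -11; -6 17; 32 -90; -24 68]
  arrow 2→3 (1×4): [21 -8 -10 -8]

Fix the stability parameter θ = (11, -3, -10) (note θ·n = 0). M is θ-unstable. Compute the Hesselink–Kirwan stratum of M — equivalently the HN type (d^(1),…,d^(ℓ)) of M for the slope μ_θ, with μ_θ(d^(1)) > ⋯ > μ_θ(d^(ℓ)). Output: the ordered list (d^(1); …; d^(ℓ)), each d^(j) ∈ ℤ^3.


Barcode: M ≅ I[1,2], I[1,3], I[2,2]^2. HN layers by μ_θ (3 steps, strictly decreasing):
  μ^(1)=4; μ^(2)=-2/3; μ^(3)=-3

((1, 1, 0); (1, 1, 1); (0, 2, 0))


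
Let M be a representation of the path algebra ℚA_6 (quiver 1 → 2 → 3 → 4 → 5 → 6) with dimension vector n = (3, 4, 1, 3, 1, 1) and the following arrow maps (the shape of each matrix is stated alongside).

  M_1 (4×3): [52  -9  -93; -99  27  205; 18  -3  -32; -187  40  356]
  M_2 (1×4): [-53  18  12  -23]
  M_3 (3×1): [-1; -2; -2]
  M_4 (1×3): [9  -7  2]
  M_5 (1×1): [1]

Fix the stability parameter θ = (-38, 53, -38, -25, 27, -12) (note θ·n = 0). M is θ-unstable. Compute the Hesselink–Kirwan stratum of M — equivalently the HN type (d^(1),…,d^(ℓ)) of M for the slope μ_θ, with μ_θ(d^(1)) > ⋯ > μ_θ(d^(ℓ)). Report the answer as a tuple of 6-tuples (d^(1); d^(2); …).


Barcode: M ≅ I[1,2]^2, I[1,6], I[2,2], I[4,4]^2. HN layers by μ_θ (5 steps, strictly decreasing):
  μ^(1)=53; μ^(2)=15/2; μ^(3)=-10/3; μ^(4)=-25; μ^(5)=-38

((0, 3, 0, 0, 0, 0); (0, 0, 0, 0, 1, 1); (0, 1, 1, 1, 0, 0); (0, 0, 0, 2, 0, 0); (3, 0, 0, 0, 0, 0))


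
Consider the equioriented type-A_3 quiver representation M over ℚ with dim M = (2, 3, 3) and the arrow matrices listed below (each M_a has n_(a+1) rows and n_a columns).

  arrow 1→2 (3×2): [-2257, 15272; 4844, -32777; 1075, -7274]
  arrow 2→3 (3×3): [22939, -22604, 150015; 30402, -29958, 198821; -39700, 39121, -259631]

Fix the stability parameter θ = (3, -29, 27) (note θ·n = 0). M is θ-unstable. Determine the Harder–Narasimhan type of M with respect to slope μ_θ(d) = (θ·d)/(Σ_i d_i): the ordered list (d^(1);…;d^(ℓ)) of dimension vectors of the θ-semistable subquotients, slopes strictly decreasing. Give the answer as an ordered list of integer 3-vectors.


Via rank(M_{q-1}∘⋯∘M_p): M ≅ I[1,3]^2, I[2,3].
μ_θ-semistable layers: μ^(1)=27; μ^(2)=-13; μ^(3)=-29

((0, 0, 3); (2, 2, 0); (0, 1, 0))


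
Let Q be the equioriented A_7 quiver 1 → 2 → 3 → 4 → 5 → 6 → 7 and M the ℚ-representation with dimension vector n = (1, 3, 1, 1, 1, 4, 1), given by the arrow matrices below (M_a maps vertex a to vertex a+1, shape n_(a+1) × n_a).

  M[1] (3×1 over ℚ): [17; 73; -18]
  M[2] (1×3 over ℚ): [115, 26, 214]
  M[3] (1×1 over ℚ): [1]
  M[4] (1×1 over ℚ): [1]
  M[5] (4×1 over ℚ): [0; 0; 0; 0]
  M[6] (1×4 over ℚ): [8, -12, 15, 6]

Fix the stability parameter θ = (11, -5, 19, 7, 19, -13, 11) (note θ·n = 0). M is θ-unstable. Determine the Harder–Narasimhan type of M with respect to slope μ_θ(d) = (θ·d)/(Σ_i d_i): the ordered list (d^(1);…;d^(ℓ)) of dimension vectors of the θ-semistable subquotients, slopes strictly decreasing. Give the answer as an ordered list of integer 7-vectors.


Via rank(M_{q-1}∘⋯∘M_p): M ≅ I[1,5], I[2,2]^2, I[6,6]^3, I[6,7].
μ_θ-semistable layers: μ^(1)=19; μ^(2)=13; μ^(3)=11; μ^(4)=3; μ^(5)=-5; μ^(6)=-13

((0, 0, 0, 0, 1, 0, 0); (0, 0, 1, 1, 0, 0, 0); (0, 0, 0, 0, 0, 0, 1); (1, 1, 0, 0, 0, 0, 0); (0, 2, 0, 0, 0, 0, 0); (0, 0, 0, 0, 0, 4, 0))


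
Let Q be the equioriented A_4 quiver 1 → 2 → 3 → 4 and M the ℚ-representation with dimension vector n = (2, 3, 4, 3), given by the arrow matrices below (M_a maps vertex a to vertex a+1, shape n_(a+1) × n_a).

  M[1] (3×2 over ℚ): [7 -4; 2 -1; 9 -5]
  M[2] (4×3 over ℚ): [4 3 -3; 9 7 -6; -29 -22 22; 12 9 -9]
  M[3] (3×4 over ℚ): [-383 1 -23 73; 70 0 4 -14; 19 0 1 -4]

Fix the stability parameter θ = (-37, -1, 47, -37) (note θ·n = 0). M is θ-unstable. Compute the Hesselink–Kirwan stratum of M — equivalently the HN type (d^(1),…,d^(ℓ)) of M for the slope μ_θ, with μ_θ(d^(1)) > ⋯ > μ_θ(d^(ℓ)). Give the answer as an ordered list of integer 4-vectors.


Interval decomposition of M: I[1,3], I[1,4], I[2,4], I[3,4].
HN type (ℓ=4): μ^(1)=47; μ^(2)=5; μ^(3)=-1; μ^(4)=-37

((0, 0, 1, 0); (0, 0, 3, 3); (0, 3, 0, 0); (2, 0, 0, 0))


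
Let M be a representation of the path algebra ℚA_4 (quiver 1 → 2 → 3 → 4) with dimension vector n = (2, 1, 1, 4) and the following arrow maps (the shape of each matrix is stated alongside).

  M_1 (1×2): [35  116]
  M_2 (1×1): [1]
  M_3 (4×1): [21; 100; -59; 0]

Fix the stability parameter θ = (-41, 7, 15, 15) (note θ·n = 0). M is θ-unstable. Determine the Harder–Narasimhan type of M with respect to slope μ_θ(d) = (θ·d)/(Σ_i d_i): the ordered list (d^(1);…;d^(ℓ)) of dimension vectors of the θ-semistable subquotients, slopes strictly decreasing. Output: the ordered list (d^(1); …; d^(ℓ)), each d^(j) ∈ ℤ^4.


Barcode: M ≅ I[1,1], I[1,4], I[4,4]^3. HN layers by μ_θ (3 steps, strictly decreasing):
  μ^(1)=15; μ^(2)=7; μ^(3)=-41

((0, 0, 1, 4); (0, 1, 0, 0); (2, 0, 0, 0))


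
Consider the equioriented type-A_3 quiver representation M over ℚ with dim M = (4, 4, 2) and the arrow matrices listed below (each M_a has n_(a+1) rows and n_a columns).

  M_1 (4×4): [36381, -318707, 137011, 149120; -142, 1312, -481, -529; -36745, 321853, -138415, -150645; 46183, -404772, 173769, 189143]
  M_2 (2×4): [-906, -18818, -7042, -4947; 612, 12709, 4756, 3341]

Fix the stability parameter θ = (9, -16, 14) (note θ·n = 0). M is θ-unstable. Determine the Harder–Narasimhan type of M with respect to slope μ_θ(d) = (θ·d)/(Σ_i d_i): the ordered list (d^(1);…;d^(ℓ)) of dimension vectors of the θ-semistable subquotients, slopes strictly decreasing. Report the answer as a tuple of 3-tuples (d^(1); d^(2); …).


Via rank(M_{q-1}∘⋯∘M_p): M ≅ I[1,2]^2, I[1,3]^2.
μ_θ-semistable layers: μ^(1)=14; μ^(2)=-7/2

((0, 0, 2); (4, 4, 0))


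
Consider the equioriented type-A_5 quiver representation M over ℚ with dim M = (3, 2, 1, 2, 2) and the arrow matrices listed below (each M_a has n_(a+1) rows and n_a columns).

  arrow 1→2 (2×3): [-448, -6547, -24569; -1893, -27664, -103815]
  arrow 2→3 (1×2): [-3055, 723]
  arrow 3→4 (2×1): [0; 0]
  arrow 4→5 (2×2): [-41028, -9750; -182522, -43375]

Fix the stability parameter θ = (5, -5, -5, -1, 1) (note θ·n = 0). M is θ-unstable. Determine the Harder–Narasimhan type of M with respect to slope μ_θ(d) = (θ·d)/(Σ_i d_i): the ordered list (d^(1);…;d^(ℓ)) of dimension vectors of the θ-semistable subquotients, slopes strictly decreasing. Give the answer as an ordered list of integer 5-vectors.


Via rank(M_{q-1}∘⋯∘M_p): M ≅ I[1,1], I[1,2], I[1,3], I[4,4], I[4,5], I[5,5].
μ_θ-semistable layers: μ^(1)=5; μ^(2)=1; μ^(3)=0; μ^(4)=-1; μ^(5)=-5/3

((1, 0, 0, 0, 0); (0, 0, 0, 0, 2); (1, 1, 0, 0, 0); (0, 0, 0, 2, 0); (1, 1, 1, 0, 0))


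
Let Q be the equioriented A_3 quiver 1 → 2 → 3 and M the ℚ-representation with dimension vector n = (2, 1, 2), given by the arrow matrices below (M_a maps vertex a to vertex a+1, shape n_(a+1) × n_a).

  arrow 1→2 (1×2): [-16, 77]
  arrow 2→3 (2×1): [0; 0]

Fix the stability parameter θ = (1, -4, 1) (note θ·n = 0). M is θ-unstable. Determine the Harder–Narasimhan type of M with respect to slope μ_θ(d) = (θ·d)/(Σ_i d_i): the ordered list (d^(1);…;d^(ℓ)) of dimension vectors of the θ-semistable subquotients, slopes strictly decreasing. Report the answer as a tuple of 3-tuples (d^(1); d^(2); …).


Interval decomposition of M: I[1,1], I[1,2], I[3,3]^2.
HN type (ℓ=2): μ^(1)=1; μ^(2)=-3/2

((1, 0, 2); (1, 1, 0))


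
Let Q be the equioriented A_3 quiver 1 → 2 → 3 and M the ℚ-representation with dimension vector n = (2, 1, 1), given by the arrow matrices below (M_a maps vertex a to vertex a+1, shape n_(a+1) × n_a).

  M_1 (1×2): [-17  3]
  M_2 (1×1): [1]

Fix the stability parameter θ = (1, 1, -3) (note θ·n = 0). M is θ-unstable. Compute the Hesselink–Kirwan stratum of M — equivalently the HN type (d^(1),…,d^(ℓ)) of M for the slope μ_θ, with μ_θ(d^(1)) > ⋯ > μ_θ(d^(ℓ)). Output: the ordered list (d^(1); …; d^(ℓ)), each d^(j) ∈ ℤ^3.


Barcode: M ≅ I[1,1], I[1,3]. HN layers by μ_θ (2 steps, strictly decreasing):
  μ^(1)=1; μ^(2)=-1/3

((1, 0, 0); (1, 1, 1))


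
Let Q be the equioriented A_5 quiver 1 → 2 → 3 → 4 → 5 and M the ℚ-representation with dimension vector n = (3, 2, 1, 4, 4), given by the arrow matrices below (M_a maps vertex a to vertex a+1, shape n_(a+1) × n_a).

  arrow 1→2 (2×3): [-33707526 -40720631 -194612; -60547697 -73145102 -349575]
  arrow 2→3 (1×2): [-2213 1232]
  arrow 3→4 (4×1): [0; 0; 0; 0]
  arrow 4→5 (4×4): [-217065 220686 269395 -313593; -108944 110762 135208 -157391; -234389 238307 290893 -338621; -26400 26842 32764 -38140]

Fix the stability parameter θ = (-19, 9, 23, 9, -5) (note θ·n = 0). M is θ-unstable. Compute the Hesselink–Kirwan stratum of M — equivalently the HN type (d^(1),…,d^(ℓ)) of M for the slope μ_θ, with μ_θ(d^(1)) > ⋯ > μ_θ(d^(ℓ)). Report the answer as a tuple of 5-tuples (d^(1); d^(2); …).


Barcode: M ≅ I[1,1], I[1,2], I[1,3], I[4,4], I[4,5]^3, I[5,5]. HN layers by μ_θ (5 steps, strictly decreasing):
  μ^(1)=23; μ^(2)=9; μ^(3)=2; μ^(4)=-5; μ^(5)=-19

((0, 0, 1, 0, 0); (0, 2, 0, 1, 0); (0, 0, 0, 3, 3); (0, 0, 0, 0, 1); (3, 0, 0, 0, 0))


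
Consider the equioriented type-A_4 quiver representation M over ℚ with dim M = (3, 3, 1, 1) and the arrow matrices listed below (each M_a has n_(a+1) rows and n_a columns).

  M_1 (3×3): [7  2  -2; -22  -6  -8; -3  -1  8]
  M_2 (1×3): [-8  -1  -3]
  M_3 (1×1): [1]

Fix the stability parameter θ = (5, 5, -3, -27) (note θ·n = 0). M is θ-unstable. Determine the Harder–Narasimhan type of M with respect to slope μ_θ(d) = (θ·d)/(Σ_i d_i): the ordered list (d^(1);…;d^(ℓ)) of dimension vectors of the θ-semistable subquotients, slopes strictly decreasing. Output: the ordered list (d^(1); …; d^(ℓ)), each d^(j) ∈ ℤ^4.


Barcode: M ≅ I[1,1], I[1,2], I[1,4], I[2,2]. HN layers by μ_θ (2 steps, strictly decreasing):
  μ^(1)=5; μ^(2)=-5

((2, 2, 0, 0); (1, 1, 1, 1))


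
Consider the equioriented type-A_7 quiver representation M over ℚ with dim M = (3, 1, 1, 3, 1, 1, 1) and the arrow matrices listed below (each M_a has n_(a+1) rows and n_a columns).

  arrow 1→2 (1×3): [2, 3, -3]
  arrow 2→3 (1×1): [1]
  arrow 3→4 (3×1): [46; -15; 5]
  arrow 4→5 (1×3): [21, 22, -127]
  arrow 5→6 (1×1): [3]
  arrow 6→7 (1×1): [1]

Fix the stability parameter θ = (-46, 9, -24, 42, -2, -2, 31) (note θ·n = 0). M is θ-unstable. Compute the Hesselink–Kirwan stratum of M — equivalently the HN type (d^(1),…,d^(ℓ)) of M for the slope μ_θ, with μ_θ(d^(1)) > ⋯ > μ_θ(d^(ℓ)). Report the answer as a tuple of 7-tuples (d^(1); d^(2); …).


Interval decomposition of M: I[1,1]^2, I[1,7], I[4,4]^2.
HN type (ℓ=5): μ^(1)=42; μ^(2)=31; μ^(3)=38/3; μ^(4)=-15/2; μ^(5)=-46

((0, 0, 0, 2, 0, 0, 0); (0, 0, 0, 0, 0, 0, 1); (0, 0, 0, 1, 1, 1, 0); (0, 1, 1, 0, 0, 0, 0); (3, 0, 0, 0, 0, 0, 0))


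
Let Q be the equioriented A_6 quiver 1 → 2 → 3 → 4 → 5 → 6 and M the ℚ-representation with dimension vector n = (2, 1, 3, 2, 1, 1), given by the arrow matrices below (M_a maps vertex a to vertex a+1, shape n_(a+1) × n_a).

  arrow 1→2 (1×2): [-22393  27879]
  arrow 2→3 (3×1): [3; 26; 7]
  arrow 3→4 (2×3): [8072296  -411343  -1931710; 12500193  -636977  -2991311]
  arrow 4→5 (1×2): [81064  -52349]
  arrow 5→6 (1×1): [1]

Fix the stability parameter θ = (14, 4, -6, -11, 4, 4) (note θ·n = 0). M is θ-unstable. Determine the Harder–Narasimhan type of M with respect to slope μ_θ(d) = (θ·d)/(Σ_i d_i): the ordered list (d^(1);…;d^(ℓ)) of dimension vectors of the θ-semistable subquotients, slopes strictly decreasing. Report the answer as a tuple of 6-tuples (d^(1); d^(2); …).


Barcode: M ≅ I[1,1], I[1,3], I[3,4], I[3,6]. HN layers by μ_θ (3 steps, strictly decreasing):
  μ^(1)=14; μ^(2)=4; μ^(3)=-17/2

((1, 0, 0, 0, 0, 0); (1, 1, 1, 0, 1, 1); (0, 0, 2, 2, 0, 0))


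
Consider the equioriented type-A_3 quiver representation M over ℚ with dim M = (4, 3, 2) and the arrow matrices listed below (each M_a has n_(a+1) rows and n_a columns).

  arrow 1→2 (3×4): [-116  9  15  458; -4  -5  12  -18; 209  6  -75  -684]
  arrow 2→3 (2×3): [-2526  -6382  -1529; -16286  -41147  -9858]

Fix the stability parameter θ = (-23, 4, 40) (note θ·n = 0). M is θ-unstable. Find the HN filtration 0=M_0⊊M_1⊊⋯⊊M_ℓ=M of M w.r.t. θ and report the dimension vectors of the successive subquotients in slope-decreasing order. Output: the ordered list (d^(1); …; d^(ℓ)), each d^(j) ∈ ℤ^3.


Barcode: M ≅ I[1,1], I[1,2], I[1,3]^2. HN layers by μ_θ (3 steps, strictly decreasing):
  μ^(1)=40; μ^(2)=4; μ^(3)=-23

((0, 0, 2); (0, 3, 0); (4, 0, 0))


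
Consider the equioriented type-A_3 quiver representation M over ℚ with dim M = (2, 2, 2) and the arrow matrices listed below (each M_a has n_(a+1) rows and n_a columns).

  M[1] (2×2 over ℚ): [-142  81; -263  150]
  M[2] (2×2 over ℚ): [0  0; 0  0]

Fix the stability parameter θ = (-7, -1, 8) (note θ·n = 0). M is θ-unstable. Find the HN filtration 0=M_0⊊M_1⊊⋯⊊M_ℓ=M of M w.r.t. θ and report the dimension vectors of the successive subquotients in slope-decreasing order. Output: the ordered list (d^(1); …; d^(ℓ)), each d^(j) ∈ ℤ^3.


Interval decomposition of M: I[1,2]^2, I[3,3]^2.
HN type (ℓ=3): μ^(1)=8; μ^(2)=-1; μ^(3)=-7

((0, 0, 2); (0, 2, 0); (2, 0, 0))


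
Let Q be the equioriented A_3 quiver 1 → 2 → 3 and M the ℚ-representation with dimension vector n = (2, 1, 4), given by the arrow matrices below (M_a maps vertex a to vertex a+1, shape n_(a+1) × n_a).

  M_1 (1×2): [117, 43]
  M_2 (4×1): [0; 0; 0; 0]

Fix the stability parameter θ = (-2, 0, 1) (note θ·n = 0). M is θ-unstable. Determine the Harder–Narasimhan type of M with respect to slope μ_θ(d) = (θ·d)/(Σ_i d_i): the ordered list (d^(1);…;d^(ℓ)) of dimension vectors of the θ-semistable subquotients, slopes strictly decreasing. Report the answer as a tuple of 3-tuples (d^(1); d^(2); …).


Via rank(M_{q-1}∘⋯∘M_p): M ≅ I[1,1], I[1,2], I[3,3]^4.
μ_θ-semistable layers: μ^(1)=1; μ^(2)=0; μ^(3)=-2

((0, 0, 4); (0, 1, 0); (2, 0, 0))


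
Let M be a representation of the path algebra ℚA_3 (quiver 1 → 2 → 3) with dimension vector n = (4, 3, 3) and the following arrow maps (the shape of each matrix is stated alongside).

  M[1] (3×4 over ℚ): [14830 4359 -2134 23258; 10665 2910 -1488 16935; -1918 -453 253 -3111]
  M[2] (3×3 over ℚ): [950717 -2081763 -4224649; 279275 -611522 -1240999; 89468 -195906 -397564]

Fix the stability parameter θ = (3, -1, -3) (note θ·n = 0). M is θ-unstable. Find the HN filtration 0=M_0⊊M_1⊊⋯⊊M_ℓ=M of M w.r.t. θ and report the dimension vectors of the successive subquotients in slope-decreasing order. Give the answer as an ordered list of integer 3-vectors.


Barcode: M ≅ I[1,1], I[1,2], I[1,3]^2, I[3,3]. HN layers by μ_θ (4 steps, strictly decreasing):
  μ^(1)=3; μ^(2)=1; μ^(3)=-1/3; μ^(4)=-3

((1, 0, 0); (1, 1, 0); (2, 2, 2); (0, 0, 1))


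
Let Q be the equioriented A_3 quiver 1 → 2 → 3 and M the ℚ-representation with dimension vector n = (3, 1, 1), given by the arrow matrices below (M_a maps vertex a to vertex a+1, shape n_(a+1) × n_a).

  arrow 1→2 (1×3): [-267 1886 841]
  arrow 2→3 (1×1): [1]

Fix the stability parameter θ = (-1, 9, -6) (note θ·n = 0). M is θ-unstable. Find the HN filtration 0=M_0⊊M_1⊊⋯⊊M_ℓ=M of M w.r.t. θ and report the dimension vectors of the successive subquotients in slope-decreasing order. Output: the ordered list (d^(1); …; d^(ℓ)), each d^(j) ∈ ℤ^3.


Barcode: M ≅ I[1,1]^2, I[1,3]. HN layers by μ_θ (2 steps, strictly decreasing):
  μ^(1)=3/2; μ^(2)=-1

((0, 1, 1); (3, 0, 0))


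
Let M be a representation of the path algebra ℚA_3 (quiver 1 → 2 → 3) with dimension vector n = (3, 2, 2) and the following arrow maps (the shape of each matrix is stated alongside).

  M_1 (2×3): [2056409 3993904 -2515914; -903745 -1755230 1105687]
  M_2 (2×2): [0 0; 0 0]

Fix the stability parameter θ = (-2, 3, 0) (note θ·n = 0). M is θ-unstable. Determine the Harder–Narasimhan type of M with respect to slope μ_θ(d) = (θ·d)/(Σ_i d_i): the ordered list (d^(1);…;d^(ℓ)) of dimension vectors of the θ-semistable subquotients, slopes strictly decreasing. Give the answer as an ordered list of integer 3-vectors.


Interval decomposition of M: I[1,1], I[1,2]^2, I[3,3]^2.
HN type (ℓ=3): μ^(1)=3; μ^(2)=0; μ^(3)=-2

((0, 2, 0); (0, 0, 2); (3, 0, 0))


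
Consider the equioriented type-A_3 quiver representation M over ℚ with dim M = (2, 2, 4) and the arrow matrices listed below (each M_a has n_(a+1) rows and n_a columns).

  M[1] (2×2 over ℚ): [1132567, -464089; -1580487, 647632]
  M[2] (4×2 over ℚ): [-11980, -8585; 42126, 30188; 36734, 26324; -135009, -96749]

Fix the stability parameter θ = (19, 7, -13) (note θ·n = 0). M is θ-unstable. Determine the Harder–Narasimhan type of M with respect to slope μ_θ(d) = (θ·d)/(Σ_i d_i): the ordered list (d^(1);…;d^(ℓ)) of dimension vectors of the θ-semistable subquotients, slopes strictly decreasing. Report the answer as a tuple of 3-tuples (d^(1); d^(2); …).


Interval decomposition of M: I[1,3]^2, I[3,3]^2.
HN type (ℓ=2): μ^(1)=13/3; μ^(2)=-13

((2, 2, 2); (0, 0, 2))


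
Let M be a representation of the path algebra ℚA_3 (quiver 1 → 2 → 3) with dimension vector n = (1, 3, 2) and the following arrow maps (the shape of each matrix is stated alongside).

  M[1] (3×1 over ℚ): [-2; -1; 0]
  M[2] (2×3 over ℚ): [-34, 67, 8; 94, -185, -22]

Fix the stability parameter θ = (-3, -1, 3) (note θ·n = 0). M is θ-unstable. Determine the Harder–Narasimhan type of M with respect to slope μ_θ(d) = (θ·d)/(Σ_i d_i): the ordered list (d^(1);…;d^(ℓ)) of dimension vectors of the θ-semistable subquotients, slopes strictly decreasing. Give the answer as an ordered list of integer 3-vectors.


Via rank(M_{q-1}∘⋯∘M_p): M ≅ I[1,3], I[2,2], I[2,3].
μ_θ-semistable layers: μ^(1)=3; μ^(2)=-1; μ^(3)=-3

((0, 0, 2); (0, 3, 0); (1, 0, 0))


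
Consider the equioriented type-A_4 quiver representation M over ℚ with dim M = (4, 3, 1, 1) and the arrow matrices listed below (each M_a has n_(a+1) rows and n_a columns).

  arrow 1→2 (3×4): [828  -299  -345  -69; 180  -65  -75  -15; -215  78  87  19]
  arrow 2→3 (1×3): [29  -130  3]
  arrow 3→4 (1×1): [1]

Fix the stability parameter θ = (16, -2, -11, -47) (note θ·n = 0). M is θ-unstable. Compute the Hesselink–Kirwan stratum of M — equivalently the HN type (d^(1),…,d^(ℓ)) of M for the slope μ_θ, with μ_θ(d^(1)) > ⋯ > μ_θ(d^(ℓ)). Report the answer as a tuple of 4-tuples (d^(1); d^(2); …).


Interval decomposition of M: I[1,1]^2, I[1,2], I[1,4], I[2,2].
HN type (ℓ=4): μ^(1)=16; μ^(2)=7; μ^(3)=-2; μ^(4)=-11

((2, 0, 0, 0); (1, 1, 0, 0); (0, 1, 0, 0); (1, 1, 1, 1))


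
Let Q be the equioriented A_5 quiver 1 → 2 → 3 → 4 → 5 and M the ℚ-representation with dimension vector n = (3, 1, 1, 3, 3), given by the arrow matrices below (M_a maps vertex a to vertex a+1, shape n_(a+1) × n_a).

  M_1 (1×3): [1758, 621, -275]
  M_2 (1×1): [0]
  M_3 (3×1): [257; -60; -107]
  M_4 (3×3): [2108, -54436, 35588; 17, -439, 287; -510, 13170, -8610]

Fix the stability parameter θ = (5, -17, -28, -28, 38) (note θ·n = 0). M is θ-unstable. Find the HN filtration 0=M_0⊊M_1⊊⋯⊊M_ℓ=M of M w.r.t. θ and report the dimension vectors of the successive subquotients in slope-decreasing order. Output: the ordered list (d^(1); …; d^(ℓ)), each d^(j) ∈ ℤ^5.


Interval decomposition of M: I[1,1]^2, I[1,2], I[3,4], I[4,4], I[4,5], I[5,5]^2.
HN type (ℓ=4): μ^(1)=38; μ^(2)=5; μ^(3)=-6; μ^(4)=-28

((0, 0, 0, 0, 3); (2, 0, 0, 0, 0); (1, 1, 0, 0, 0); (0, 0, 1, 3, 0))


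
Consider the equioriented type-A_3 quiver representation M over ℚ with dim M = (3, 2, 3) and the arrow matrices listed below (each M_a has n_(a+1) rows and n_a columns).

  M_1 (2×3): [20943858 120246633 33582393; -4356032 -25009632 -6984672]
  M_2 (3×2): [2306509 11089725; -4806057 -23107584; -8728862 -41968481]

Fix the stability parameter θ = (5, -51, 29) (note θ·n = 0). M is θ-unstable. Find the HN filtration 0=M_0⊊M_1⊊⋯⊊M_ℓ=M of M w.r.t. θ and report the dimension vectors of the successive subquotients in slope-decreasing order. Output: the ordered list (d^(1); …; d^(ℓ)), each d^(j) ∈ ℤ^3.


Interval decomposition of M: I[1,1]^2, I[1,3], I[2,3], I[3,3].
HN type (ℓ=4): μ^(1)=29; μ^(2)=5; μ^(3)=-23; μ^(4)=-51

((0, 0, 3); (2, 0, 0); (1, 1, 0); (0, 1, 0))


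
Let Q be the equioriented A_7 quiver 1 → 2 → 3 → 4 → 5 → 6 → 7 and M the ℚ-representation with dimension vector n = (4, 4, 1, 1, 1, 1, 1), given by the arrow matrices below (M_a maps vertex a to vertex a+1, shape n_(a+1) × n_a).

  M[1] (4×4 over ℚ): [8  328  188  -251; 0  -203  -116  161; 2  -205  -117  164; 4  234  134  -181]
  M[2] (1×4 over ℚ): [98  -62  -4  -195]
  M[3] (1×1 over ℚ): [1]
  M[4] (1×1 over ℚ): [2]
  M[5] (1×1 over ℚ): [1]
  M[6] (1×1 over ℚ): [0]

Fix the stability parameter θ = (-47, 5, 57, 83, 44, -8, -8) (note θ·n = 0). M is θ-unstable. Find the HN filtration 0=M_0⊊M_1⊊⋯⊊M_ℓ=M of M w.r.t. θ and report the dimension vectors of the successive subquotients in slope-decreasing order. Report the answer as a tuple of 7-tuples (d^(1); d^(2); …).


Via rank(M_{q-1}∘⋯∘M_p): M ≅ I[1,1], I[1,2]^2, I[1,6], I[2,2], I[7,7].
μ_θ-semistable layers: μ^(1)=44; μ^(2)=5; μ^(3)=-8; μ^(4)=-47

((0, 0, 1, 1, 1, 1, 0); (0, 4, 0, 0, 0, 0, 0); (0, 0, 0, 0, 0, 0, 1); (4, 0, 0, 0, 0, 0, 0))


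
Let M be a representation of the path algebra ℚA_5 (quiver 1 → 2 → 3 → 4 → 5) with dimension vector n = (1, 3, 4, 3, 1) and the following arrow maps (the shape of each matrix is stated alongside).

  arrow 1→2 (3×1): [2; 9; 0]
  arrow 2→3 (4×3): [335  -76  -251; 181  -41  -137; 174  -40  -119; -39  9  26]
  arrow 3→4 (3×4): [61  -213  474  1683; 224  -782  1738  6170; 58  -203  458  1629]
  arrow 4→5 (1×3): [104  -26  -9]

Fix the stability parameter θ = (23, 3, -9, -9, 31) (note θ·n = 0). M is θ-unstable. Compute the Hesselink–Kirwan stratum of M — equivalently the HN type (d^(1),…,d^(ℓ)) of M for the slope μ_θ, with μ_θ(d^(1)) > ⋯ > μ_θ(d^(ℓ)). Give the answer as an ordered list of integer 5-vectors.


Interval decomposition of M: I[1,4], I[2,4], I[2,5], I[3,3].
HN type (ℓ=4): μ^(1)=31; μ^(2)=2; μ^(3)=-5; μ^(4)=-9

((0, 0, 0, 0, 1); (1, 1, 1, 1, 0); (0, 2, 2, 2, 0); (0, 0, 1, 0, 0))
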